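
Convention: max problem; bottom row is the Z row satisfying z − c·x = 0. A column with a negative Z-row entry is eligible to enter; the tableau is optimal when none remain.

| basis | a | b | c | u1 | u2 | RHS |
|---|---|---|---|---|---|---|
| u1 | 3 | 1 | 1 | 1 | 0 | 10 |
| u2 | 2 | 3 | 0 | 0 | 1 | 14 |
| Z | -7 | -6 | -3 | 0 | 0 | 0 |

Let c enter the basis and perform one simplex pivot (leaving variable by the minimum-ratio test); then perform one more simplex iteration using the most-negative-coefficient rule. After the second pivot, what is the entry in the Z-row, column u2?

1

Ratio test on column c — row 1: 10/1 = 10; row 2: entry 0 ≤ 0. Minimum is 10 at row 1 (u1 leaves); pivot element 1.
Divide row 1 by 1; eliminate column c from the other rows.
Second iteration: most negative Z-row entry is -3 in column b, so b enters.
Ratio test on column b — row 1: 10/1 = 10; row 2: 14/3 = 14/3. Minimum is 14/3 at row 2 (u2 leaves); pivot element 3.
Divide row 2 by 3; eliminate column b from the other rows.
After both pivots, the entry at the Z-row, column u2 is 1.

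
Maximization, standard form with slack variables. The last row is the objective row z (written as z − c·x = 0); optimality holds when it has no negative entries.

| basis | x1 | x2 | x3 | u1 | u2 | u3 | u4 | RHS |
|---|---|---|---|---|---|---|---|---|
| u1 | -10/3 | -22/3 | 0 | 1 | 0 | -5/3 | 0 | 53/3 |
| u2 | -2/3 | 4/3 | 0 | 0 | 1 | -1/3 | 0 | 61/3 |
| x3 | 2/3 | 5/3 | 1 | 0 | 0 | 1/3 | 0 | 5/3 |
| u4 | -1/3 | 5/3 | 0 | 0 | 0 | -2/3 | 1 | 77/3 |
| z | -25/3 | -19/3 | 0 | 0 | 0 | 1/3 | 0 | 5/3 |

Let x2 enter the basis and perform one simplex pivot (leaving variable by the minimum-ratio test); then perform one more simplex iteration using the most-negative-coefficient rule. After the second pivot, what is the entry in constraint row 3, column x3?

Ratio test on column x2 — row 1: entry -22/3 ≤ 0; row 2: (61/3)/(4/3) = 61/4; row 3: (5/3)/(5/3) = 1; row 4: (77/3)/(5/3) = 77/5. Minimum is 1 at row 3 (x3 leaves); pivot element 5/3.
Divide row 3 by 5/3; eliminate column x2 from the other rows.
Second iteration: most negative z-row entry is -29/5 in column x1, so x1 enters.
Ratio test on column x1 — row 1: entry -2/5 ≤ 0; row 2: entry -6/5 ≤ 0; row 3: 1/(2/5) = 5/2; row 4: entry -1 ≤ 0. Minimum is 5/2 at row 3 (x2 leaves); pivot element 2/5.
Divide row 3 by 2/5; eliminate column x1 from the other rows.
After both pivots, the entry at constraint row 3, column x3 is 3/2.

3/2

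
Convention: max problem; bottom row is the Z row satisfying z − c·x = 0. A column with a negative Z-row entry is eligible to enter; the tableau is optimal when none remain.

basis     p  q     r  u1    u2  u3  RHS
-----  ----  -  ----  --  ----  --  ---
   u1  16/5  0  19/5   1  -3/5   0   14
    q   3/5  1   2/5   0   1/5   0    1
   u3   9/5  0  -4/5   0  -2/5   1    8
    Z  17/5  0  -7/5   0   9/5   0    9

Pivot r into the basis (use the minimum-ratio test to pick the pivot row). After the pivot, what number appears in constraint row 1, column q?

-19/2

Ratio test on column r — row 1: 14/(19/5) = 70/19; row 2: 1/(2/5) = 5/2; row 3: entry -4/5 ≤ 0. Minimum is 5/2 at row 2 (q leaves); pivot element 2/5.
Divide row 2 by 2/5; eliminate column r from the other rows.
Row 1 update in column q: 0 − (19/5)·(5/2) = -19/2.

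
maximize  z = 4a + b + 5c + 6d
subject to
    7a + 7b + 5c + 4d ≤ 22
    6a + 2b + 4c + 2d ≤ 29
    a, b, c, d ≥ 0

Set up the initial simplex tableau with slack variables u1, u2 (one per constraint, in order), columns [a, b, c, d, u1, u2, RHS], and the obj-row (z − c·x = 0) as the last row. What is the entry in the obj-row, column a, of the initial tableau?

-4

The obj-row carries the negated objective coefficients: the a entry is -4.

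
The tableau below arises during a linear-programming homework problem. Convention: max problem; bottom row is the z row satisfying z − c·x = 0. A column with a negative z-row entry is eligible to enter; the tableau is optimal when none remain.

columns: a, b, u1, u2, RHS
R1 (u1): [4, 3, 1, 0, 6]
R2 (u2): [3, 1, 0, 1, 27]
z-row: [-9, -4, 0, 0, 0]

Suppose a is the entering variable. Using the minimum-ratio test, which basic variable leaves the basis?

Column a entries and ratios — u1: 6/4 = 3/2; u2: 27/3 = 9.
Smallest ratio is 3/2 in the row of u1, so u1 leaves.

u1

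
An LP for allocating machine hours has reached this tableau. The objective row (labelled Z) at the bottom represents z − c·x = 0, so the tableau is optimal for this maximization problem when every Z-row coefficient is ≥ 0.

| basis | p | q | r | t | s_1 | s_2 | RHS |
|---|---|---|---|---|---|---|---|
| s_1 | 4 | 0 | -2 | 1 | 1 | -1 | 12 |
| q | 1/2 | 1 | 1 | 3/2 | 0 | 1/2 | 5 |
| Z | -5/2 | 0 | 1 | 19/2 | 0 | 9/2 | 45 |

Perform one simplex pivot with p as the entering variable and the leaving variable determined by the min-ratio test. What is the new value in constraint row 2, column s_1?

Ratio test on column p — row 1: 12/4 = 3; row 2: 5/(1/2) = 10. Minimum is 3 at row 1 (s_1 leaves); pivot element 4.
Divide row 1 by 4; eliminate column p from the other rows.
Row 2 update in column s_1: 0 − (1/2)·(1/4) = -1/8.

-1/8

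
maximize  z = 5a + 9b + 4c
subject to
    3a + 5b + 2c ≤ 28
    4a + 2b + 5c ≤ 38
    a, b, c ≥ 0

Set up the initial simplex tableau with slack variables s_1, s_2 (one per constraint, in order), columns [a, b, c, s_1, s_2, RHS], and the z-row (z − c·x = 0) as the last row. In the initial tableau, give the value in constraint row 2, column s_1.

0

Slack s_1 belongs to constraint 1; its column is the unit vector e_1, so the entry in row 2 is 0.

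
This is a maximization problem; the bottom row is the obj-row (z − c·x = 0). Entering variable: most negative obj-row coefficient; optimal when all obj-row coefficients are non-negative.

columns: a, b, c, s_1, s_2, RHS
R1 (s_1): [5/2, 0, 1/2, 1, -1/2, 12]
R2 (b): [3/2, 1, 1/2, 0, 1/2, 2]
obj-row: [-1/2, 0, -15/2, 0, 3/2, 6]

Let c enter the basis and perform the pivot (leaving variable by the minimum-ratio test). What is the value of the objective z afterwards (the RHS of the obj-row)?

36

Ratio test on column c — row 1: 12/(1/2) = 24; row 2: 2/(1/2) = 4. Minimum is 4 at row 2 (b leaves); pivot element 1/2.
Pivot on row 2; the obj-row RHS becomes 6 − (-15/2)·4 = 36.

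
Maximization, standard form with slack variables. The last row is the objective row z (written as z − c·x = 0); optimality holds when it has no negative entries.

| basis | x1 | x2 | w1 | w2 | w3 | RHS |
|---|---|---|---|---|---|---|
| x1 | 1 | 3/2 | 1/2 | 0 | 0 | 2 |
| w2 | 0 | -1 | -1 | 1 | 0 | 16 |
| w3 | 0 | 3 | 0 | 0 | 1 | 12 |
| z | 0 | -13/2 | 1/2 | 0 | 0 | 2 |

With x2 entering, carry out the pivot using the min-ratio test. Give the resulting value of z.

Ratio test on column x2 — row 1: 2/(3/2) = 4/3; row 2: entry -1 ≤ 0; row 3: 12/3 = 4. Minimum is 4/3 at row 1 (x1 leaves); pivot element 3/2.
Pivot on row 1; the z-row RHS becomes 2 − (-13/2)·(4/3) = 32/3.

32/3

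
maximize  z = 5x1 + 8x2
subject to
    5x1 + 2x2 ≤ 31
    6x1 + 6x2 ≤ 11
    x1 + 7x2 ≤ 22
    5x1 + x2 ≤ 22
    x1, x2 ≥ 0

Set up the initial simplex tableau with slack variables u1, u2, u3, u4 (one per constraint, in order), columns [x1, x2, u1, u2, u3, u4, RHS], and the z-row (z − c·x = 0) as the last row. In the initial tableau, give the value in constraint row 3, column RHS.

The RHS of constraint 3 is b_3 = 22.

22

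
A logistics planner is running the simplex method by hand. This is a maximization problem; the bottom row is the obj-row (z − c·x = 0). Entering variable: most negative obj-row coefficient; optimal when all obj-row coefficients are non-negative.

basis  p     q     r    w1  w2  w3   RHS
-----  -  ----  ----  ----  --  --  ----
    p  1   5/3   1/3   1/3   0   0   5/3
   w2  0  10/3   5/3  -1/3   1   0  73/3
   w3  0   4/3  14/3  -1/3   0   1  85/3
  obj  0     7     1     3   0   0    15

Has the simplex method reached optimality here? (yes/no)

yes

Every obj-row coefficient is ≥ 0, so the tableau is optimal.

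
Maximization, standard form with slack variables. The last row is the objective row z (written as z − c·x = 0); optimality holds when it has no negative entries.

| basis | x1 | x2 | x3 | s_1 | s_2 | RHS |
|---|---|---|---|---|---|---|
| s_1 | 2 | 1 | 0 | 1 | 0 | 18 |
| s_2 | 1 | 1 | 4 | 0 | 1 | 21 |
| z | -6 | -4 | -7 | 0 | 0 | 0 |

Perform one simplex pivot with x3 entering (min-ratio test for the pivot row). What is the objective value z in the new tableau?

147/4

Ratio test on column x3 — row 1: entry 0 ≤ 0; row 2: 21/4 = 21/4. Minimum is 21/4 at row 2 (s_2 leaves); pivot element 4.
Pivot on row 2; the z-row RHS becomes 0 − (-7)·(21/4) = 147/4.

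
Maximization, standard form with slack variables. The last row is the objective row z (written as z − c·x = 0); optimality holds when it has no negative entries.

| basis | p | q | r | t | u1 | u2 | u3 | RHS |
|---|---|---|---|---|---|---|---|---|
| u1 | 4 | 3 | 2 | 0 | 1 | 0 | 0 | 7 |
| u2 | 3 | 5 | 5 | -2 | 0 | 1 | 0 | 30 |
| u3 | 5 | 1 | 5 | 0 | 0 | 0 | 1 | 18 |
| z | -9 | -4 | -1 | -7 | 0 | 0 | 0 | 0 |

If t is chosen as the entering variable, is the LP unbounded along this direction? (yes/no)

yes

Every constraint-row entry in column t is ≤ 0, so increasing t is unbounded.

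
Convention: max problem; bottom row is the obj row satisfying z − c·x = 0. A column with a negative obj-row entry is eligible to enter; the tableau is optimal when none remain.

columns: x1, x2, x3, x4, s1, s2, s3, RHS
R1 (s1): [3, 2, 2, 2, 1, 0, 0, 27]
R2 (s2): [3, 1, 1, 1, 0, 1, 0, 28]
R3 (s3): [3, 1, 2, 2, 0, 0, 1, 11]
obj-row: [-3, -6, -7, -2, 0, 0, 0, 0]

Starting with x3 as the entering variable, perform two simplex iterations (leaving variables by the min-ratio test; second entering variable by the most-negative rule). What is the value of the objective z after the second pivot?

66

Ratio test on column x3 — row 1: 27/2 = 27/2; row 2: 28/1 = 28; row 3: 11/2 = 11/2. Minimum is 11/2 at row 3 (s3 leaves); pivot element 2.
Pivot on row 3; the obj-row RHS becomes 0 − (-7)·(11/2) = 77/2.
Next entering variable (most negative obj-row entry -5/2): x2.
Ratio test on column x2 — row 1: 16/1 = 16; row 2: (45/2)/(1/2) = 45; row 3: (11/2)/(1/2) = 11. Minimum is 11 at row 3 (x3 leaves); pivot element 1/2.
After the second pivot the obj-row RHS is 77/2 − (-5/2)·11 = 66.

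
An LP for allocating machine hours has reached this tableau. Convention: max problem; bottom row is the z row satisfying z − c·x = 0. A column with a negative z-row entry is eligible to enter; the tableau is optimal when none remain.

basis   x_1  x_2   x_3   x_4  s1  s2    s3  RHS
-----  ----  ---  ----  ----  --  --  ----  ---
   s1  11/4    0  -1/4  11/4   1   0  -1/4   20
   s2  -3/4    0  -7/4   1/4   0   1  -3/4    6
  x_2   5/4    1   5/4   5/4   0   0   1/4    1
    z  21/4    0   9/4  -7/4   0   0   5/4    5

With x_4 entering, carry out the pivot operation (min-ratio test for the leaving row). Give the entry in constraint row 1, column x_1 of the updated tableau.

0

Ratio test on column x_4 — row 1: 20/(11/4) = 80/11; row 2: 6/(1/4) = 24; row 3: 1/(5/4) = 4/5. Minimum is 4/5 at row 3 (x_2 leaves); pivot element 5/4.
Divide row 3 by 5/4; eliminate column x_4 from the other rows.
Row 1 update in column x_1: 11/4 − (11/4)·1 = 0.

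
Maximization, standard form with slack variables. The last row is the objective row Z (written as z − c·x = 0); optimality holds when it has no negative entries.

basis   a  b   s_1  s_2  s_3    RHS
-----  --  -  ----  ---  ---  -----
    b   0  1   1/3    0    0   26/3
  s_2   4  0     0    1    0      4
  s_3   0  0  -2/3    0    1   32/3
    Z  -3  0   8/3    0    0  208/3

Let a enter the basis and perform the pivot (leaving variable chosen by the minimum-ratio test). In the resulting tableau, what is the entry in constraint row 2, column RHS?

1

Ratio test on column a — row 1: entry 0 ≤ 0; row 2: 4/4 = 1; row 3: entry 0 ≤ 0. Minimum is 1 at row 2 (s_2 leaves); pivot element 4.
Divide row 2 by 4; eliminate column a from the other rows.
In the new row 2, the RHS entry is the old entry divided by the pivot: 4/4 = 1.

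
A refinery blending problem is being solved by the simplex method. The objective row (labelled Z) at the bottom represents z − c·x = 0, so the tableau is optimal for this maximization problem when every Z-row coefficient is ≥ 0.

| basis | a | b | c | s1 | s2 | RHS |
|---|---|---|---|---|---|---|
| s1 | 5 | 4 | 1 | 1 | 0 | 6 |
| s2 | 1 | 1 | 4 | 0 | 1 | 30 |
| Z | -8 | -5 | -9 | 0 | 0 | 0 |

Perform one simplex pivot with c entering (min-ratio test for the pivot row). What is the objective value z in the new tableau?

Ratio test on column c — row 1: 6/1 = 6; row 2: 30/4 = 15/2. Minimum is 6 at row 1 (s1 leaves); pivot element 1.
Pivot on row 1; the Z-row RHS becomes 0 − (-9)·6 = 54.

54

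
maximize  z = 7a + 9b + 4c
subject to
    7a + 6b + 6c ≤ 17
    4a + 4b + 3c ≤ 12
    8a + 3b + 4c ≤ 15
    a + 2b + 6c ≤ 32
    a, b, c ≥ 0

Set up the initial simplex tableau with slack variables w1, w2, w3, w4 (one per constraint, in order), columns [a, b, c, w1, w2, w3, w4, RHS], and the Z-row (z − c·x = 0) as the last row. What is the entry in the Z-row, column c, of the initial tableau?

The Z-row carries the negated objective coefficients: the c entry is -4.

-4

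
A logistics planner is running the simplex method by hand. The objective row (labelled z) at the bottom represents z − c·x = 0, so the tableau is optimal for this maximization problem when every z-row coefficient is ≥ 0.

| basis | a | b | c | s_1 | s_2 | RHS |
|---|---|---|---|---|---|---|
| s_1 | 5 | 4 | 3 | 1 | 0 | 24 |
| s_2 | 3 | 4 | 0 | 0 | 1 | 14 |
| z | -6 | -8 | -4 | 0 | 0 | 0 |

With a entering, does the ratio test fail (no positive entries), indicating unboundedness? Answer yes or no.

no

Column a has positive entries in row(s) 1, 2, so the ratio test bounds it — not unbounded.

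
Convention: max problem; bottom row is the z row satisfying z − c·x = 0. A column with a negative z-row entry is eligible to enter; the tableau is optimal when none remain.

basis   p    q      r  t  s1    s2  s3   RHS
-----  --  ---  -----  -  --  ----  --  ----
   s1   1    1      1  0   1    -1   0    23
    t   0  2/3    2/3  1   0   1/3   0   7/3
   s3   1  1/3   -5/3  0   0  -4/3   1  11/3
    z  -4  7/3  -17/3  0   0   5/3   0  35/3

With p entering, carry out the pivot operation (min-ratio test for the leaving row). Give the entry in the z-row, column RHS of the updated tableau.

79/3

Ratio test on column p — row 1: 23/1 = 23; row 2: entry 0 ≤ 0; row 3: (11/3)/1 = 11/3. Minimum is 11/3 at row 3 (s3 leaves); pivot element 1.
Divide row 3 by 1; eliminate column p from the other rows.
z-row update in column RHS: 35/3 − (-4)·(11/3) = 79/3.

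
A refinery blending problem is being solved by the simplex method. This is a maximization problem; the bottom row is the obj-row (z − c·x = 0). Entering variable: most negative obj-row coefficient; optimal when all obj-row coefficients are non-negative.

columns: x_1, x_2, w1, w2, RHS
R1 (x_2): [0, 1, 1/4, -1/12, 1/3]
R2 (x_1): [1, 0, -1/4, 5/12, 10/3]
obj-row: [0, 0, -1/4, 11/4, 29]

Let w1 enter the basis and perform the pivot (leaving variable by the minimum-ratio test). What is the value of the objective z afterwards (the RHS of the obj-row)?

Ratio test on column w1 — row 1: (1/3)/(1/4) = 4/3; row 2: entry -1/4 ≤ 0. Minimum is 4/3 at row 1 (x_2 leaves); pivot element 1/4.
Pivot on row 1; the obj-row RHS becomes 29 − (-1/4)·(4/3) = 88/3.

88/3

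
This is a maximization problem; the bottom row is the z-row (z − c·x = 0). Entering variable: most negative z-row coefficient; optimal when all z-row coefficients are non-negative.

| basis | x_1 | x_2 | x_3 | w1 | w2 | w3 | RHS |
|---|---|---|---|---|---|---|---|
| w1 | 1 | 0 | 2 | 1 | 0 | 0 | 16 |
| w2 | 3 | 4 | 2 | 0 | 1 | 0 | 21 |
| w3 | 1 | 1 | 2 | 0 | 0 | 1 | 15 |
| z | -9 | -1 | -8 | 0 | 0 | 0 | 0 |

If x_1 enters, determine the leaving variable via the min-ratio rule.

Column x_1 entries and ratios — w1: 16/1 = 16; w2: 21/3 = 7; w3: 15/1 = 15.
Smallest ratio is 7 in the row of w2, so w2 leaves.

w2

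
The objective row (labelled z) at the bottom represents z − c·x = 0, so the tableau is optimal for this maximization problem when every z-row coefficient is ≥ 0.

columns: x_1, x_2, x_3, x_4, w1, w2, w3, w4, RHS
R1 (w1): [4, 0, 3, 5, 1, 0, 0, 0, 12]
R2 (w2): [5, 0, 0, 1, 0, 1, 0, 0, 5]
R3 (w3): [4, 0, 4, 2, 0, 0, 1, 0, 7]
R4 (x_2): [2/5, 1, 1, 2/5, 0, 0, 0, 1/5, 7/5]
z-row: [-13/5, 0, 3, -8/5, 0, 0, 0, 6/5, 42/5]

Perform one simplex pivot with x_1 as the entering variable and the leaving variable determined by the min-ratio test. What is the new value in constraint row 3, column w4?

0

Ratio test on column x_1 — row 1: 12/4 = 3; row 2: 5/5 = 1; row 3: 7/4 = 7/4; row 4: (7/5)/(2/5) = 7/2. Minimum is 1 at row 2 (w2 leaves); pivot element 5.
Divide row 2 by 5; eliminate column x_1 from the other rows.
Row 3 update in column w4: 0 − 4·0 = 0.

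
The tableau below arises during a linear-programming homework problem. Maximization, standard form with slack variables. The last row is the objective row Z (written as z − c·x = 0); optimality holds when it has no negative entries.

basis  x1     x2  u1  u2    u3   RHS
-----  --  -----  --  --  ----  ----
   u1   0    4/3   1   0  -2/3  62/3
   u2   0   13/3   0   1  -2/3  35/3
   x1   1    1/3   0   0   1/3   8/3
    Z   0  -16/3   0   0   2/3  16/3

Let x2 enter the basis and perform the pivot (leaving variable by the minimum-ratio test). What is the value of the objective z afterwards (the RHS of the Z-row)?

Ratio test on column x2 — row 1: (62/3)/(4/3) = 31/2; row 2: (35/3)/(13/3) = 35/13; row 3: (8/3)/(1/3) = 8. Minimum is 35/13 at row 2 (u2 leaves); pivot element 13/3.
Pivot on row 2; the Z-row RHS becomes 16/3 − (-16/3)·(35/13) = 256/13.

256/13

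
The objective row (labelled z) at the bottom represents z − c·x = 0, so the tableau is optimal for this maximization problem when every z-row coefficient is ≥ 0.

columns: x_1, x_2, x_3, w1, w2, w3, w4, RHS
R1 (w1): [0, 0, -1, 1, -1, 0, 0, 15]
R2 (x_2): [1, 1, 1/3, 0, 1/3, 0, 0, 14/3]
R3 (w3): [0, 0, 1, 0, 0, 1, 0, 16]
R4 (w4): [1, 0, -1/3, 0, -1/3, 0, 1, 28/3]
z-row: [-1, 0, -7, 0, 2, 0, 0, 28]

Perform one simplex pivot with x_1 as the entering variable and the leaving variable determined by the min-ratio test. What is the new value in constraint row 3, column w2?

0

Ratio test on column x_1 — row 1: entry 0 ≤ 0; row 2: (14/3)/1 = 14/3; row 3: entry 0 ≤ 0; row 4: (28/3)/1 = 28/3. Minimum is 14/3 at row 2 (x_2 leaves); pivot element 1.
Divide row 2 by 1; eliminate column x_1 from the other rows.
Row 3 update in column w2: 0 − 0·(1/3) = 0.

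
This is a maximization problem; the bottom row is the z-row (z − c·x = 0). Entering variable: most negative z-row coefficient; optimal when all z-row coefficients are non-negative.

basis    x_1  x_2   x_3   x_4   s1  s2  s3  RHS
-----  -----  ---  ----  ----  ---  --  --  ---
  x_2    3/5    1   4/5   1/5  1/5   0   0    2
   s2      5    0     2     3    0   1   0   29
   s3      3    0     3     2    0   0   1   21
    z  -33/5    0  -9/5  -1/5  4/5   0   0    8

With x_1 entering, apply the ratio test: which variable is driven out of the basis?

Column x_1 entries and ratios — x_2: 2/(3/5) = 10/3; s2: 29/5 = 29/5; s3: 21/3 = 7.
Smallest ratio is 10/3 in the row of x_2, so x_2 leaves.

x_2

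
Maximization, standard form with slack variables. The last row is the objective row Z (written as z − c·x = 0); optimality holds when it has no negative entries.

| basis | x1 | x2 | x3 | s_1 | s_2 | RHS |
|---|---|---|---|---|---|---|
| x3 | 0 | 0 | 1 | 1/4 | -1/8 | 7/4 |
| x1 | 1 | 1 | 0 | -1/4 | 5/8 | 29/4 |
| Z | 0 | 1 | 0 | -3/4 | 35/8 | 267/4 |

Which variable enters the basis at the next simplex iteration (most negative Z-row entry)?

Negative Z-row entries: s_1: -3/4.
The most negative is -3/4 in column s_1, so s_1 enters.

s_1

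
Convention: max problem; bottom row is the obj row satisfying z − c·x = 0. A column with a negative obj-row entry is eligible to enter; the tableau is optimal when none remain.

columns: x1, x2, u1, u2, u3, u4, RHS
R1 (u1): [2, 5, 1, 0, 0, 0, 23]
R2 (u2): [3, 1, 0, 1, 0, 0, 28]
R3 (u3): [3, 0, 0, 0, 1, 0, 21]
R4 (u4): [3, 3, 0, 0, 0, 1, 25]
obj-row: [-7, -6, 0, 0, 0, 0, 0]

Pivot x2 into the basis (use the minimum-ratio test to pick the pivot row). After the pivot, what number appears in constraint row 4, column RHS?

Ratio test on column x2 — row 1: 23/5 = 23/5; row 2: 28/1 = 28; row 3: entry 0 ≤ 0; row 4: 25/3 = 25/3. Minimum is 23/5 at row 1 (u1 leaves); pivot element 5.
Divide row 1 by 5; eliminate column x2 from the other rows.
Row 4 update in column RHS: 25 − 3·(23/5) = 56/5.

56/5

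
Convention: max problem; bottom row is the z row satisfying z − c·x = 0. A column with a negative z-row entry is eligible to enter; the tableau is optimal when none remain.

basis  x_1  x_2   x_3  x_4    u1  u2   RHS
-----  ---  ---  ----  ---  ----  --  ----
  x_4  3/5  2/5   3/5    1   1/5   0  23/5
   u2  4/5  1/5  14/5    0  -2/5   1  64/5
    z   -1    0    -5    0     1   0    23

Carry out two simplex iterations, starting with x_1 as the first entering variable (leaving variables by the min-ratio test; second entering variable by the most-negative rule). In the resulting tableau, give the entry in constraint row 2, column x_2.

Ratio test on column x_1 — row 1: (23/5)/(3/5) = 23/3; row 2: (64/5)/(4/5) = 16. Minimum is 23/3 at row 1 (x_4 leaves); pivot element 3/5.
Divide row 1 by 3/5; eliminate column x_1 from the other rows.
Second iteration: most negative z-row entry is -4 in column x_3, so x_3 enters.
Ratio test on column x_3 — row 1: (23/3)/1 = 23/3; row 2: (20/3)/2 = 10/3. Minimum is 10/3 at row 2 (u2 leaves); pivot element 2.
Divide row 2 by 2; eliminate column x_3 from the other rows.
After both pivots, the entry at constraint row 2, column x_2 is -1/6.

-1/6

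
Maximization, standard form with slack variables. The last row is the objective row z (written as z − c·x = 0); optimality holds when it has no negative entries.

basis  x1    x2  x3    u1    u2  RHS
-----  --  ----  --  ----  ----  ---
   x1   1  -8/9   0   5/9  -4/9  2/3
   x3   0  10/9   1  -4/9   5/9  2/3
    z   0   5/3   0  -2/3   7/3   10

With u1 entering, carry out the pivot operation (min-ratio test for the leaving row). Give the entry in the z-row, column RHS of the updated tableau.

54/5

Ratio test on column u1 — row 1: (2/3)/(5/9) = 6/5; row 2: entry -4/9 ≤ 0. Minimum is 6/5 at row 1 (x1 leaves); pivot element 5/9.
Divide row 1 by 5/9; eliminate column u1 from the other rows.
z-row update in column RHS: 10 − (-2/3)·(6/5) = 54/5.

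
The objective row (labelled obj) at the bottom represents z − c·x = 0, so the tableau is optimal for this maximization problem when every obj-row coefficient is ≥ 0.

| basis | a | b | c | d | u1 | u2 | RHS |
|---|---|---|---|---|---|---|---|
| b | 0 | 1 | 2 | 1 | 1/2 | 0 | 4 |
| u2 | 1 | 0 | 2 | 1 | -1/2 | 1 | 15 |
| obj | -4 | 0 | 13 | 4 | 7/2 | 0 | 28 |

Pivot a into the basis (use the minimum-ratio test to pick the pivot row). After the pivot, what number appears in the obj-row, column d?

8

Ratio test on column a — row 1: entry 0 ≤ 0; row 2: 15/1 = 15. Minimum is 15 at row 2 (u2 leaves); pivot element 1.
Divide row 2 by 1; eliminate column a from the other rows.
obj-row update in column d: 4 − (-4)·1 = 8.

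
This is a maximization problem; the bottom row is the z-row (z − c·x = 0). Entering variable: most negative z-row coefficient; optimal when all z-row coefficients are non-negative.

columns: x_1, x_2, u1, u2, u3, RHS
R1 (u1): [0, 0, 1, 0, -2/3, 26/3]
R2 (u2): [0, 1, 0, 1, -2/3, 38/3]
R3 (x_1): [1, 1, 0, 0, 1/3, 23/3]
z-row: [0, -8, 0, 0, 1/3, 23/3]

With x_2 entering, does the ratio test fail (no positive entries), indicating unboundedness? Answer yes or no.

no

Column x_2 has positive entries in row(s) 2, 3, so the ratio test bounds it — not unbounded.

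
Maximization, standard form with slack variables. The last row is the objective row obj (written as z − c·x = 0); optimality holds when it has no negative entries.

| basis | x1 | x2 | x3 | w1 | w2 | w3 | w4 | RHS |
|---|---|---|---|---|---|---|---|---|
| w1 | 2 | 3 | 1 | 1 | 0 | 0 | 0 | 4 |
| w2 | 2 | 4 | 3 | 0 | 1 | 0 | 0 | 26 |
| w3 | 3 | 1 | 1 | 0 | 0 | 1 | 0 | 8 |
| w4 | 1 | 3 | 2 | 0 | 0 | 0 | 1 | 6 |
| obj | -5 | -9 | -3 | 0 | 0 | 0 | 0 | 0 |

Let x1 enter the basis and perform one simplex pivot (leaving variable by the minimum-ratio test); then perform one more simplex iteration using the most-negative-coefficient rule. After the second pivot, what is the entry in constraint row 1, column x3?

Ratio test on column x1 — row 1: 4/2 = 2; row 2: 26/2 = 13; row 3: 8/3 = 8/3; row 4: 6/1 = 6. Minimum is 2 at row 1 (w1 leaves); pivot element 2.
Divide row 1 by 2; eliminate column x1 from the other rows.
Second iteration: most negative obj-row entry is -3/2 in column x2, so x2 enters.
Ratio test on column x2 — row 1: 2/(3/2) = 4/3; row 2: 22/1 = 22; row 3: entry -7/2 ≤ 0; row 4: 4/(3/2) = 8/3. Minimum is 4/3 at row 1 (x1 leaves); pivot element 3/2.
Divide row 1 by 3/2; eliminate column x2 from the other rows.
After both pivots, the entry at constraint row 1, column x3 is 1/3.

1/3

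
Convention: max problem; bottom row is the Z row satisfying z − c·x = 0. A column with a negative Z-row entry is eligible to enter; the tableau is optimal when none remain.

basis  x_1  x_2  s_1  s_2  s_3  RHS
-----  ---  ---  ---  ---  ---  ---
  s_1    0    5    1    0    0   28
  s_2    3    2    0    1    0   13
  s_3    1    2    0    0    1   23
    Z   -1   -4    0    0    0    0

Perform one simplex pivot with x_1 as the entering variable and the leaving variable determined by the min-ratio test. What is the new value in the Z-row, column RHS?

13/3

Ratio test on column x_1 — row 1: entry 0 ≤ 0; row 2: 13/3 = 13/3; row 3: 23/1 = 23. Minimum is 13/3 at row 2 (s_2 leaves); pivot element 3.
Divide row 2 by 3; eliminate column x_1 from the other rows.
Z-row update in column RHS: 0 − (-1)·(13/3) = 13/3.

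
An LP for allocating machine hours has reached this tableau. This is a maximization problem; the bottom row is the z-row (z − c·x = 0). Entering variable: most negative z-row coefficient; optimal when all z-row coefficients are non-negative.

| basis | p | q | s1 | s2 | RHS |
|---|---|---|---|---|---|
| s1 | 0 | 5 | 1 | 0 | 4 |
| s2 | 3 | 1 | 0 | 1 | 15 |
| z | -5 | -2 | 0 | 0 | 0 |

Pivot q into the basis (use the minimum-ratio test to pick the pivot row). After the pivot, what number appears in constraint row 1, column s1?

Ratio test on column q — row 1: 4/5 = 4/5; row 2: 15/1 = 15. Minimum is 4/5 at row 1 (s1 leaves); pivot element 5.
Divide row 1 by 5; eliminate column q from the other rows.
In the new row 1, the s1 entry is the old entry divided by the pivot: 1/5 = 1/5.

1/5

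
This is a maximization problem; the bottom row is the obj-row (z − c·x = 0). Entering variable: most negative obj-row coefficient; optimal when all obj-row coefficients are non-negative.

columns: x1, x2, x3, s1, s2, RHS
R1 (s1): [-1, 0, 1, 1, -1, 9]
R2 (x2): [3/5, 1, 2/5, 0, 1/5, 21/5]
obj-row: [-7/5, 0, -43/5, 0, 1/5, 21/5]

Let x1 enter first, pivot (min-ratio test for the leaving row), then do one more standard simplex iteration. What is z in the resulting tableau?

438/5

Ratio test on column x1 — row 1: entry -1 ≤ 0; row 2: (21/5)/(3/5) = 7. Minimum is 7 at row 2 (x2 leaves); pivot element 3/5.
Pivot on row 2; the obj-row RHS becomes 21/5 − (-7/5)·7 = 14.
Next entering variable (most negative obj-row entry -23/3): x3.
Ratio test on column x3 — row 1: 16/(5/3) = 48/5; row 2: 7/(2/3) = 21/2. Minimum is 48/5 at row 1 (s1 leaves); pivot element 5/3.
After the second pivot the obj-row RHS is 14 − (-23/3)·(48/5) = 438/5.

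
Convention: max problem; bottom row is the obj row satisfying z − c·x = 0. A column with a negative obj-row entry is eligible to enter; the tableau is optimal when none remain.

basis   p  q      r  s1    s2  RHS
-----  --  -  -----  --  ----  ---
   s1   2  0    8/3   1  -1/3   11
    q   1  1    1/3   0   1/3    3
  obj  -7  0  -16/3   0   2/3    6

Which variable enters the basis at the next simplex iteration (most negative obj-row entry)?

p

Negative obj-row entries: p: -7, r: -16/3.
The most negative is -7 in column p, so p enters.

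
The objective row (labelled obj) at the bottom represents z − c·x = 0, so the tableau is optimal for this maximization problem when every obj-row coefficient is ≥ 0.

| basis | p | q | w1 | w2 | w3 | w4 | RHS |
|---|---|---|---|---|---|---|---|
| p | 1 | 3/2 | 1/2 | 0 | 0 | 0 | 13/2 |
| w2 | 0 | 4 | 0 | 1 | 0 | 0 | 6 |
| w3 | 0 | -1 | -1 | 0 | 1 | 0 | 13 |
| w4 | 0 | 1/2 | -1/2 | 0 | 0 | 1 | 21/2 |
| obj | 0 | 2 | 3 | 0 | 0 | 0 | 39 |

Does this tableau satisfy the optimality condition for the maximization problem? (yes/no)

Every obj-row coefficient is ≥ 0, so the tableau is optimal.

yes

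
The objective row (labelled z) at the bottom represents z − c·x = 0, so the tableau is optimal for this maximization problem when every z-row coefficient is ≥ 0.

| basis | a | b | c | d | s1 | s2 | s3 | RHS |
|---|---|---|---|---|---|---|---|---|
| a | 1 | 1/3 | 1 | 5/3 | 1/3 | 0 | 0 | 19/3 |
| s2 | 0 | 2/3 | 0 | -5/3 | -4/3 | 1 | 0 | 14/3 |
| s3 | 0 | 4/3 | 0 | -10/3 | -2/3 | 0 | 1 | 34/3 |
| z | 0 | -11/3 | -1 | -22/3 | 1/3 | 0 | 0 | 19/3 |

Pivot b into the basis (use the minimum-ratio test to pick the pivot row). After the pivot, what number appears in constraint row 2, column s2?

Ratio test on column b — row 1: (19/3)/(1/3) = 19; row 2: (14/3)/(2/3) = 7; row 3: (34/3)/(4/3) = 17/2. Minimum is 7 at row 2 (s2 leaves); pivot element 2/3.
Divide row 2 by 2/3; eliminate column b from the other rows.
In the new row 2, the s2 entry is the old entry divided by the pivot: 1/(2/3) = 3/2.

3/2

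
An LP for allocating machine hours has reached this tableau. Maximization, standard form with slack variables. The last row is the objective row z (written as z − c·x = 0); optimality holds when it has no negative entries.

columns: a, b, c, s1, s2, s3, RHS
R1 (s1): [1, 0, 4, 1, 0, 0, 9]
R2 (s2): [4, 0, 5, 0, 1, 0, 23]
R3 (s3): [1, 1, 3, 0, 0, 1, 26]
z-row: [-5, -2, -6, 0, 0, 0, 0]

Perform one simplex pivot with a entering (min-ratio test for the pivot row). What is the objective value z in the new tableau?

Ratio test on column a — row 1: 9/1 = 9; row 2: 23/4 = 23/4; row 3: 26/1 = 26. Minimum is 23/4 at row 2 (s2 leaves); pivot element 4.
Pivot on row 2; the z-row RHS becomes 0 − (-5)·(23/4) = 115/4.

115/4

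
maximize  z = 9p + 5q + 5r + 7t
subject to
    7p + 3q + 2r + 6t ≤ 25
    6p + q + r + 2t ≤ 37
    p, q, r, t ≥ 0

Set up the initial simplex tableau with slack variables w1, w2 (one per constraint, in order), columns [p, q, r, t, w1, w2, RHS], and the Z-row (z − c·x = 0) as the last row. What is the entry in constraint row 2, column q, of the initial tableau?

1

Constraint 2 has coefficient 1 on q.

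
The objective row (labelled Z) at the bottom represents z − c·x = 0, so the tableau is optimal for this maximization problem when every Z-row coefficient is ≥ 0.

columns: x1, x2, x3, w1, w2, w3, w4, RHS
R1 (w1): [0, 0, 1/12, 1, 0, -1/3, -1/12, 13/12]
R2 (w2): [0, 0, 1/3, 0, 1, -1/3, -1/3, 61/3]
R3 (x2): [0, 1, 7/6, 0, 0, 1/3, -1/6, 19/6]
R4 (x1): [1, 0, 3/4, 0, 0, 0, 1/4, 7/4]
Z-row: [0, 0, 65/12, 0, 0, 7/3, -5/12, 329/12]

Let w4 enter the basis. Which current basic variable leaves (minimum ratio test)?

x1

Column w4 entries and ratios — w1: -1/12 ≤ 0, skip; w2: -1/3 ≤ 0, skip; x2: -1/6 ≤ 0, skip; x1: (7/4)/(1/4) = 7.
Smallest ratio is 7 in the row of x1, so x1 leaves.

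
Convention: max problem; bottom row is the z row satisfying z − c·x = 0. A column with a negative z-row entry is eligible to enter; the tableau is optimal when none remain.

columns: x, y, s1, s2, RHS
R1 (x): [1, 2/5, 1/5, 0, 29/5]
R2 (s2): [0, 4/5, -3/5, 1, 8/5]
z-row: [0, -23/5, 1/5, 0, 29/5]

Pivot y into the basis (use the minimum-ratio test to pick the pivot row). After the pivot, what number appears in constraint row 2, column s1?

-3/4

Ratio test on column y — row 1: (29/5)/(2/5) = 29/2; row 2: (8/5)/(4/5) = 2. Minimum is 2 at row 2 (s2 leaves); pivot element 4/5.
Divide row 2 by 4/5; eliminate column y from the other rows.
In the new row 2, the s1 entry is the old entry divided by the pivot: (-3/5)/(4/5) = -3/4.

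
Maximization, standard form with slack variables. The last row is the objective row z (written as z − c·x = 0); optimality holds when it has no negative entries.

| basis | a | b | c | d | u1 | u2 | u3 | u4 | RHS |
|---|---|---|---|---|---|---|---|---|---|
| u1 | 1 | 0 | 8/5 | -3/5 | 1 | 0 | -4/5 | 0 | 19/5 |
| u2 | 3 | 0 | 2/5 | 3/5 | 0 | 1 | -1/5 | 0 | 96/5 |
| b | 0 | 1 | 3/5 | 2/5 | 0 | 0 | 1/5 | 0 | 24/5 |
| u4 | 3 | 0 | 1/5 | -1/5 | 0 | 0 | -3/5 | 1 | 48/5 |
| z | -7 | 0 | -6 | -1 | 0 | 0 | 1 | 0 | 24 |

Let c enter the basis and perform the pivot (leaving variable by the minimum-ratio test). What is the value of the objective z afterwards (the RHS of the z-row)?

Ratio test on column c — row 1: (19/5)/(8/5) = 19/8; row 2: (96/5)/(2/5) = 48; row 3: (24/5)/(3/5) = 8; row 4: (48/5)/(1/5) = 48. Minimum is 19/8 at row 1 (u1 leaves); pivot element 8/5.
Pivot on row 1; the z-row RHS becomes 24 − (-6)·(19/8) = 153/4.

153/4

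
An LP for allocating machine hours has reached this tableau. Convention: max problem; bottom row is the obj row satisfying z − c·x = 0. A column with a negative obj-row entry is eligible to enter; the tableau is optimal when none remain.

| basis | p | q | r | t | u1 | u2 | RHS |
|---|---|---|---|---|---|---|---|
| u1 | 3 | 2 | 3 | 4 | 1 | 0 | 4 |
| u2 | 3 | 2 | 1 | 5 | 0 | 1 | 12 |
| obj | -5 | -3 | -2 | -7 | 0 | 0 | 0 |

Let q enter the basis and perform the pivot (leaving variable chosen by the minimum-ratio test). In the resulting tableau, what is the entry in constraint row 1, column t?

2

Ratio test on column q — row 1: 4/2 = 2; row 2: 12/2 = 6. Minimum is 2 at row 1 (u1 leaves); pivot element 2.
Divide row 1 by 2; eliminate column q from the other rows.
In the new row 1, the t entry is the old entry divided by the pivot: 4/2 = 2.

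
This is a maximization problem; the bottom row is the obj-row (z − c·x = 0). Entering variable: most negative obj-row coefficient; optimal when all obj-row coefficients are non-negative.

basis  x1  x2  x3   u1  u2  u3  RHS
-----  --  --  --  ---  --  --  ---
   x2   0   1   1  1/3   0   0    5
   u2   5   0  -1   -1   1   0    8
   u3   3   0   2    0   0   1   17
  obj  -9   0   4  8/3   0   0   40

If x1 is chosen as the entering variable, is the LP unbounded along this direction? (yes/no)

no

Column x1 has positive entries in row(s) 2, 3, so the ratio test bounds it — not unbounded.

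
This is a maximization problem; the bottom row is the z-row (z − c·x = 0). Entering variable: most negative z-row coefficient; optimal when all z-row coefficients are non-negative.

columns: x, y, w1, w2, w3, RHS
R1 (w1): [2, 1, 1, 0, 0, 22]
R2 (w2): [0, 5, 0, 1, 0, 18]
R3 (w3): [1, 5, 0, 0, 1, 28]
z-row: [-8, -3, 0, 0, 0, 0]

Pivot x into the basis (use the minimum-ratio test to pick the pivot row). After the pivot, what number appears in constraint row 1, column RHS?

Ratio test on column x — row 1: 22/2 = 11; row 2: entry 0 ≤ 0; row 3: 28/1 = 28. Minimum is 11 at row 1 (w1 leaves); pivot element 2.
Divide row 1 by 2; eliminate column x from the other rows.
In the new row 1, the RHS entry is the old entry divided by the pivot: 22/2 = 11.

11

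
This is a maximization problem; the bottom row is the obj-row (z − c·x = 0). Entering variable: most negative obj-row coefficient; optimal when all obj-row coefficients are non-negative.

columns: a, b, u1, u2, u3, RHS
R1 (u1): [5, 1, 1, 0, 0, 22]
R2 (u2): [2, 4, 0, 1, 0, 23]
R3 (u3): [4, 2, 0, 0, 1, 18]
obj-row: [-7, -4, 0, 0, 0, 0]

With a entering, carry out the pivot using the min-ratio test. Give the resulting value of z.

Ratio test on column a — row 1: 22/5 = 22/5; row 2: 23/2 = 23/2; row 3: 18/4 = 9/2. Minimum is 22/5 at row 1 (u1 leaves); pivot element 5.
Pivot on row 1; the obj-row RHS becomes 0 − (-7)·(22/5) = 154/5.

154/5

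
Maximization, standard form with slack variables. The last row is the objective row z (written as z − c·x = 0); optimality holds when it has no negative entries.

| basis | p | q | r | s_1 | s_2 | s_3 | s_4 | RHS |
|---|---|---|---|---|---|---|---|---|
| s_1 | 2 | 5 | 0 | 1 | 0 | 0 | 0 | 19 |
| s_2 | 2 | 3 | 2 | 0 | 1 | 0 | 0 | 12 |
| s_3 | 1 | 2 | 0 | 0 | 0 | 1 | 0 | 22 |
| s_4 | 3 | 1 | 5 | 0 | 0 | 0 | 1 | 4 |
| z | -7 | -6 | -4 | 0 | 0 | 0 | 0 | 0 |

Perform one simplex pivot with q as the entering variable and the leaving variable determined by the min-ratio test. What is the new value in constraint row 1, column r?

0

Ratio test on column q — row 1: 19/5 = 19/5; row 2: 12/3 = 4; row 3: 22/2 = 11; row 4: 4/1 = 4. Minimum is 19/5 at row 1 (s_1 leaves); pivot element 5.
Divide row 1 by 5; eliminate column q from the other rows.
In the new row 1, the r entry is the old entry divided by the pivot: 0/5 = 0.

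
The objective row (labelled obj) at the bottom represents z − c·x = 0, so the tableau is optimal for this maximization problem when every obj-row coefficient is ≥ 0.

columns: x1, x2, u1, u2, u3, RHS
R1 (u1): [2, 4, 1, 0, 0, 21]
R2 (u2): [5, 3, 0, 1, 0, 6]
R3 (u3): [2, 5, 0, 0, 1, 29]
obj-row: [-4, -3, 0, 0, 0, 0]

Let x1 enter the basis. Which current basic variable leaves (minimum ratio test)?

Column x1 entries and ratios — u1: 21/2 = 21/2; u2: 6/5 = 6/5; u3: 29/2 = 29/2.
Smallest ratio is 6/5 in the row of u2, so u2 leaves.

u2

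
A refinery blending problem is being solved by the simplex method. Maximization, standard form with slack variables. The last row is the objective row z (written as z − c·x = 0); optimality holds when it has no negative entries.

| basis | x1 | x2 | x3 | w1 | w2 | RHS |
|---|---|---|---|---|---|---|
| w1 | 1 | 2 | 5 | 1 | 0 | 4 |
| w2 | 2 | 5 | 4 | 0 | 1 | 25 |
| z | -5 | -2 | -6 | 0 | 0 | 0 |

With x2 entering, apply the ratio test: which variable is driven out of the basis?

w1

Column x2 entries and ratios — w1: 4/2 = 2; w2: 25/5 = 5.
Smallest ratio is 2 in the row of w1, so w1 leaves.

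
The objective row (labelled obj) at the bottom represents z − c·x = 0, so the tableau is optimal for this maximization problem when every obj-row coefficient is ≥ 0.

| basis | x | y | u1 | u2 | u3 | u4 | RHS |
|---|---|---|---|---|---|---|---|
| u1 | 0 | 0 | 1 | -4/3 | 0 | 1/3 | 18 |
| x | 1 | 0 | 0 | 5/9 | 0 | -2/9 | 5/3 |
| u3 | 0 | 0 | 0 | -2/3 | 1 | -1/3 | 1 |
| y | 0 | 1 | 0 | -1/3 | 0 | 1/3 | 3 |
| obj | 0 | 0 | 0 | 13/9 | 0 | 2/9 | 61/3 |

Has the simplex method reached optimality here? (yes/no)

Every obj-row coefficient is ≥ 0, so the tableau is optimal.

yes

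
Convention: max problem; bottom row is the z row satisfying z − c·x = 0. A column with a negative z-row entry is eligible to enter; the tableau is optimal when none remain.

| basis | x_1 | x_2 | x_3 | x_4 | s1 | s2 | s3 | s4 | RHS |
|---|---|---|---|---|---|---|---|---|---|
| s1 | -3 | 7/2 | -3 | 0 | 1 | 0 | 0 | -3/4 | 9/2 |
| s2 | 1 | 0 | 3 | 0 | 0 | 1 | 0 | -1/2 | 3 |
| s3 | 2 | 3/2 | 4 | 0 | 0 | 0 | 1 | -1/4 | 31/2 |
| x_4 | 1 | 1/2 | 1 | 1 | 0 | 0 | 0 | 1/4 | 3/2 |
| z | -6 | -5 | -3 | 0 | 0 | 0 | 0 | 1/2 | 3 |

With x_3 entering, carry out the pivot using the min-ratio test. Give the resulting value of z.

6

Ratio test on column x_3 — row 1: entry -3 ≤ 0; row 2: 3/3 = 1; row 3: (31/2)/4 = 31/8; row 4: (3/2)/1 = 3/2. Minimum is 1 at row 2 (s2 leaves); pivot element 3.
Pivot on row 2; the z-row RHS becomes 3 − (-3)·1 = 6.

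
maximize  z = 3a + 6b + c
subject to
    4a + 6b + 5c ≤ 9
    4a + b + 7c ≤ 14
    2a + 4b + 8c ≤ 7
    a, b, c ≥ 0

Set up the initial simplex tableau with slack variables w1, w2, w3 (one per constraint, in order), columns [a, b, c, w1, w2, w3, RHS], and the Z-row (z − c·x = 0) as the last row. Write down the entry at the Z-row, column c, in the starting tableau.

The Z-row carries the negated objective coefficients: the c entry is -1.

-1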